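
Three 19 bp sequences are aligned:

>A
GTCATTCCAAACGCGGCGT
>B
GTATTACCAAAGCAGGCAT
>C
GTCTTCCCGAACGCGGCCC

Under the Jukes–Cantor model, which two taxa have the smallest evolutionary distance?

A–B: 7/19 differ, p = 0.368, d = 0.507.
A–C: 5/19 differ, p = 0.263, d = 0.324.
B–C: 8/19 differ, p = 0.421, d = 0.618.
The smallest distance is between A and C.

A and C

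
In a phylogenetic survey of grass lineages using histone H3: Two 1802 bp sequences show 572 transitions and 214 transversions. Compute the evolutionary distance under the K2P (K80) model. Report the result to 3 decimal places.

P = 572/1802 ≈ 0.317425 and Q = 214/1802 ≈ 0.118757.
Under the Kimura two-parameter model, d = −½ ln(1 − 2P − Q) − ¼ ln(1 − 2Q).
1 − 2P − Q = 0.246393, giving −½ ln(0.246393) = 0.700414.
1 − 2Q = 0.762486, giving −¼ ln(0.762486) = 0.067793.
d = 0.700414 + 0.067793 = 0.768207.

0.768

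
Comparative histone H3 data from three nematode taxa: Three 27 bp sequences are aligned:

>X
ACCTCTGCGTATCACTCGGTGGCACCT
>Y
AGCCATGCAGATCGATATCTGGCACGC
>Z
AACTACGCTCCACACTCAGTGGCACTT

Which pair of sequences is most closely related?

X and Z

X–Y: 12/27 differ, p = 0.444, d = 0.673.
X–Z: 9/27 differ, p = 0.333, d = 0.441.
Y–Z: 14/27 differ, p = 0.519, d = 0.882.
The smallest distance is between X and Z.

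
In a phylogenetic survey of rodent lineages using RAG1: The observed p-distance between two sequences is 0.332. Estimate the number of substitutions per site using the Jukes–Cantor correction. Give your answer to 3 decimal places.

0.438

d = −(3/4) ln(1 − 4p/3) = −0.75 ln(1 − 0.442667) = −0.75 ln(0.557333)
  = −0.75 × (-0.584592) = 0.438444 substitutions/site.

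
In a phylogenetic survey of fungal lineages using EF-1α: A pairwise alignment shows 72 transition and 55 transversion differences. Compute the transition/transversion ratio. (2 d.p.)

1.31

R = 72/55 = 1.309090… ≈ 1.31 (to 2 d.p.).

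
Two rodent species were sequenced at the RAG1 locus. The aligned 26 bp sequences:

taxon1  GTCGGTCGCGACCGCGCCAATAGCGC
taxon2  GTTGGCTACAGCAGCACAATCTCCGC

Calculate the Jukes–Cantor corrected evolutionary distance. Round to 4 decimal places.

The sequences differ at 13 of 26 sites, so p = 13/26 = 0.5.
d = −(3/4) ln(1 − 4p/3) = −0.75 ln(1 − 0.666667) = −0.75 ln(0.333333)
  = −0.75 × (-1.098613) = 0.823960 substitutions/site.

0.8240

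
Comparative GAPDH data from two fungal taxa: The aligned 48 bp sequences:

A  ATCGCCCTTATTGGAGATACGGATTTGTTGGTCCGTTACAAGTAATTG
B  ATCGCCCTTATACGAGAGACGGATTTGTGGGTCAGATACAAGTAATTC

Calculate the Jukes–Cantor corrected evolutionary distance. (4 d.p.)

The sequences differ at 7 of 48 sites (12, 13, 18, 29, 34, 36, 48), so p = 7/48 ≈ 0.145833.
d = −(3/4) ln(1 − 4p/3) = −0.75 ln(1 − 0.194444) = −0.75 ln(0.805556)
  = −0.75 × (-0.216223) = 0.162167 substitutions/site.

0.1622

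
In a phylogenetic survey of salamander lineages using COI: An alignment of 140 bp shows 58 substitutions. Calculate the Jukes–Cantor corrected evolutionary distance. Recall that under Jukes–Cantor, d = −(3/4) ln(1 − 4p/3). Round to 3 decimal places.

p = 58/140 ≈ 0.414286.
d = −(3/4) ln(1 − 4p/3) = −0.75 ln(1 − 0.552381) = −0.75 ln(0.447619)
  = −0.75 × (-0.803813) = 0.602860 substitutions/site.

0.603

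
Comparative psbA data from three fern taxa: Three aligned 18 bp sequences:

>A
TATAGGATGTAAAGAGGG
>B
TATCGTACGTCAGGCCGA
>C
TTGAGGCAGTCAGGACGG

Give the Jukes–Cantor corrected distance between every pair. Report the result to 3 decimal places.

A–B: 8/18 sites differ → p ≈ 0.444444, d = −0.75 ln(1 − 0.592592) = 0.673455 ≈ 0.673.
A–C: 7/18 sites differ → p ≈ 0.388889, d = −0.75 ln(1 − 0.518519) = 0.548166 ≈ 0.548.
B–C: 8/18 sites differ → p ≈ 0.444444, d = −0.75 ln(1 − 0.592592) = 0.673455 ≈ 0.673.

d(A,B) = 0.673, d(A,C) = 0.548, d(B,C) = 0.673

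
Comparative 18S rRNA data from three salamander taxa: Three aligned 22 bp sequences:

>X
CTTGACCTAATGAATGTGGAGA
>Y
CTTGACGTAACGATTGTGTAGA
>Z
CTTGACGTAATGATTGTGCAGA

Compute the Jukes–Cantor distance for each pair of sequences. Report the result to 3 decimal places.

X–Y: 4/22 sites differ → p ≈ 0.181818, d = −0.75 ln(1 − 0.242424) = 0.208224 ≈ 0.208.
X–Z: 3/22 sites differ → p ≈ 0.136364, d = −0.75 ln(1 − 0.181819) = 0.150504 ≈ 0.151.
Y–Z: 2/22 sites differ → p ≈ 0.090909, d = −0.75 ln(1 − 0.121212) = 0.096909 ≈ 0.097.

d(X,Y) = 0.208, d(X,Z) = 0.151, d(Y,Z) = 0.097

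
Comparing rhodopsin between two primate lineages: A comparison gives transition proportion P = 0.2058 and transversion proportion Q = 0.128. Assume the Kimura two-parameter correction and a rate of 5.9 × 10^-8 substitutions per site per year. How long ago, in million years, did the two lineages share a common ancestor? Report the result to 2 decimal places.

Under the Kimura two-parameter model, d = −½ ln(1 − 2P − Q) − ¼ ln(1 − 2Q).
1 − 2P − Q = 0.4604, giving −½ ln(0.4604) = 0.387830.
1 − 2Q = 0.744, giving −¼ ln(0.744) = 0.073929.
d = 0.387830 + 0.073929 = 0.461759.
Under a molecular clock d = 2μt, so t = d/(2μ) = 0.461759 / (2 × 5.9 × 10^-8) = 3.91 million years.

3.91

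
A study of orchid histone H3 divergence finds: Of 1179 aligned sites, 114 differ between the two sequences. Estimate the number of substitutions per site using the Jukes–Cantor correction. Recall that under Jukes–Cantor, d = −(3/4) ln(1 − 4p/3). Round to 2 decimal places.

0.10

p = 114/1179 ≈ 0.096692.
d = −(3/4) ln(1 − 4p/3) = −0.75 ln(1 − 0.128923) = −0.75 ln(0.871077)
  = −0.75 × (-0.138025) = 0.103519 substitutions/site.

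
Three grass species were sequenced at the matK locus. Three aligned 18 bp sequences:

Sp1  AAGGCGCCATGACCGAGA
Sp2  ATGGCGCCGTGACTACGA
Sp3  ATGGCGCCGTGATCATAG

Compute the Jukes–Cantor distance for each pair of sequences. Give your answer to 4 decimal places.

Sp1–Sp2: 5/18 sites differ → p ≈ 0.277778, d = −0.75 ln(1 − 0.370371) = 0.346968 ≈ 0.3470.
Sp1–Sp3: 7/18 sites differ → p ≈ 0.388889, d = −0.75 ln(1 − 0.518519) = 0.548166 ≈ 0.5482.
Sp2–Sp3: 5/18 sites differ → p ≈ 0.277778, d = −0.75 ln(1 − 0.370371) = 0.346968 ≈ 0.3470.

d(Sp1,Sp2) = 0.3470, d(Sp1,Sp3) = 0.5482, d(Sp2,Sp3) = 0.3470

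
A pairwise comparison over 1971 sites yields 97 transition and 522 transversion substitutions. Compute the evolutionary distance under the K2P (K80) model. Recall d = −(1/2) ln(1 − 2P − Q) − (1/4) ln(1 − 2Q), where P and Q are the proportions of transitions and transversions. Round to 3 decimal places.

0.414

P = 97/1971 ≈ 0.049214 and Q = 522/1971 ≈ 0.26484.
Under the Kimura two-parameter model, d = −½ ln(1 − 2P − Q) − ¼ ln(1 − 2Q).
1 − 2P − Q = 0.636732, giving −½ ln(0.636732) = 0.225703.
1 − 2Q = 0.47032, giving −¼ ln(0.47032) = 0.188585.
d = 0.225703 + 0.188585 = 0.414288.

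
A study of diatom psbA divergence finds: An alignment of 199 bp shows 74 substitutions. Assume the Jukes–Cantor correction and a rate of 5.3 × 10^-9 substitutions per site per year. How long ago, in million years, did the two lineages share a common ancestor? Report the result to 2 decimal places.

p = 74/199 ≈ 0.371859.
d = −(3/4) ln(1 − 4p/3) = −0.75 ln(1 − 0.495812) = −0.75 ln(0.504188)
  = −0.75 × (-0.684806) = 0.513605 substitutions/site.
Under a molecular clock d = 2μt, so t = d/(2μ) = 0.513605 / (2 × 5.3 × 10^-9) = 48.45 million years.

48.45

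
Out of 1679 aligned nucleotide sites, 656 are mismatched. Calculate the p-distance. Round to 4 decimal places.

0.3907

p = 656/1679 = 0.390708… ≈ 0.3907 (to 4 d.p.).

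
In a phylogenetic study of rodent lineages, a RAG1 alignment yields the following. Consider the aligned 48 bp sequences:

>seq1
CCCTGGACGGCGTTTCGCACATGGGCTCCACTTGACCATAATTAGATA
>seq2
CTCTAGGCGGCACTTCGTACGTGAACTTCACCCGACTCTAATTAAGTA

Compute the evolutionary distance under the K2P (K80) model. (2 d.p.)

Of 48 sites, 15 differences are transitions and 1 are transversions, so P = 15/48 = 0.3125 and Q = 1/48 ≈ 0.020833.
Under the Kimura two-parameter model, d = −½ ln(1 − 2P − Q) − ¼ ln(1 − 2Q).
1 − 2P − Q = 0.354167, giving −½ ln(0.354167) = 0.518993.
1 − 2Q = 0.958334, giving −¼ ln(0.958334) = 0.010640.
d = 0.518993 + 0.010640 = 0.529633.

0.53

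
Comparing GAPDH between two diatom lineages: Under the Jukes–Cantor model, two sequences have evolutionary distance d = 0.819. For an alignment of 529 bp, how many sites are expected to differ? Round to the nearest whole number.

264

Invert JC69: p = (3/4)(1 − e^(−4d/3)) = 0.75 × (1 − e^(-1.092)) = 0.75 × (1 − 0.335545) = 0.498341.
Expected differing sites = pL ≈ 0.498341 × 529 = 263.622389 ≈ 264.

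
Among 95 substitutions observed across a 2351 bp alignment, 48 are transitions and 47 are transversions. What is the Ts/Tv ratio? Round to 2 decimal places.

R = 48/47 = 1.021276… ≈ 1.02 (to 2 d.p.).

1.02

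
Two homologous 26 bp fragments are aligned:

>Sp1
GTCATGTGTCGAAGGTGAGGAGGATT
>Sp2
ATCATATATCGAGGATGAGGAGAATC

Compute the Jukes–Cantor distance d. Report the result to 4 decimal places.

The sequences differ at 7 of 26 sites (1, 6, 8, 13, 15, 23, 26), so p = 7/26 ≈ 0.269231.
d = −(3/4) ln(1 − 4p/3) = −0.75 ln(1 − 0.358975) = −0.75 ln(0.641025)
  = −0.75 × (-0.444687) = 0.333515 substitutions/site.

0.3335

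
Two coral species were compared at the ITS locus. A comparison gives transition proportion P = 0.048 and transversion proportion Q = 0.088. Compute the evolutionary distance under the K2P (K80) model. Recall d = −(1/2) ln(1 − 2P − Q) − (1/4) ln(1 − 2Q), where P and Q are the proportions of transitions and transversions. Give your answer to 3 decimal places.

Under the Kimura two-parameter model, d = −½ ln(1 − 2P − Q) − ¼ ln(1 − 2Q).
1 − 2P − Q = 0.816, giving −½ ln(0.816) = 0.101670.
1 − 2Q = 0.824, giving −¼ ln(0.824) = 0.048396.
d = 0.101670 + 0.048396 = 0.150066.

0.150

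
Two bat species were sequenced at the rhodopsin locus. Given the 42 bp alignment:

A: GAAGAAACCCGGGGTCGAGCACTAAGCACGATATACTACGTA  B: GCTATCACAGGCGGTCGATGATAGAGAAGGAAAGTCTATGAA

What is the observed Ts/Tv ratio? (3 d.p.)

0.250

Transitions are A↔G and C↔T; transversions are all other mismatches.
Transitions: 4. Transversions: 16.
R = 4/16 = 0.250.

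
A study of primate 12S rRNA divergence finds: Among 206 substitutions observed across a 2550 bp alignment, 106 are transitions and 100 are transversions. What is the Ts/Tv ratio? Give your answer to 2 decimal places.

1.06

R = 106/100 = 1.06.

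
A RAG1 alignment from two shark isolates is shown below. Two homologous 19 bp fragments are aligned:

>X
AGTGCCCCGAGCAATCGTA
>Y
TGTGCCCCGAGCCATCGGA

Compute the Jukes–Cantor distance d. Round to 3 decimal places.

The sequences differ at 3 of 19 sites (1, 13, 18), so p = 3/19 ≈ 0.157895.
d = −(3/4) ln(1 − 4p/3) = −0.75 ln(1 − 0.210527) = −0.75 ln(0.789473)
  = −0.75 × (-0.236390) = 0.177293 substitutions/site.

0.177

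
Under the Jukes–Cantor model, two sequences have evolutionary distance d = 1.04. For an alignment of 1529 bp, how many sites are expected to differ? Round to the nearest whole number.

Invert JC69: p = (3/4)(1 − e^(−4d/3)) = 0.75 × (1 − e^(-1.386667)) = 0.75 × (1 − 0.249907) = 0.562570.
Expected differing sites = pL ≈ 0.562570 × 1529 = 860.16953 ≈ 860.

860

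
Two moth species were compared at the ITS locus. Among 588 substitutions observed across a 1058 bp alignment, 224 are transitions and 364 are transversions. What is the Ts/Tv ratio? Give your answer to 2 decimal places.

0.62

R = 224/364 = 0.615384… ≈ 0.62 (to 2 d.p.).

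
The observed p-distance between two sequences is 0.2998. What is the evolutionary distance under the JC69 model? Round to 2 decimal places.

0.38

d = −(3/4) ln(1 − 4p/3) = −0.75 ln(1 − 0.399733) = −0.75 ln(0.600267)
  = −0.75 × (-0.510381) = 0.382786 substitutions/site.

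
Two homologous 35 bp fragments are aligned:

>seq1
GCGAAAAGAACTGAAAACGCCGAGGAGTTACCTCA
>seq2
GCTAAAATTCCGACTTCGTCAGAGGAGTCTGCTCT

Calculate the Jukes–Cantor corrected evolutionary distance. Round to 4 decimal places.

The sequences differ at 17 of 35 sites, so p = 17/35 ≈ 0.485714.
d = −(3/4) ln(1 − 4p/3) = −0.75 ln(1 − 0.647619) = −0.75 ln(0.352381)
  = −0.75 × (-1.043042) = 0.782282 substitutions/site.

0.7823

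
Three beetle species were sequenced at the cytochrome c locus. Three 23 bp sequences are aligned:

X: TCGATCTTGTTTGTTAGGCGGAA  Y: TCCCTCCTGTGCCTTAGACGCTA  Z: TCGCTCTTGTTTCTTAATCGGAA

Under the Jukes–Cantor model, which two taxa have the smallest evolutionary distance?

X and Z

X–Y: 9/23 differ, p = 0.391, d = 0.553.
X–Z: 4/23 differ, p = 0.174, d = 0.198.
Y–Z: 8/23 differ, p = 0.348, d = 0.467.
The smallest distance is between X and Z.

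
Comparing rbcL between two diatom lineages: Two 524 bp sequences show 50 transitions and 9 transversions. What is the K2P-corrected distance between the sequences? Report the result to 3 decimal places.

P = 50/524 ≈ 0.09542 and Q = 9/524 ≈ 0.017176.
Under the Kimura two-parameter model, d = −½ ln(1 − 2P − Q) − ¼ ln(1 − 2Q).
1 − 2P − Q = 0.791984, giving −½ ln(0.791984) = 0.116607.
1 − 2Q = 0.965648, giving −¼ ln(0.965648) = 0.008739.
d = 0.116607 + 0.008739 = 0.125346.

0.125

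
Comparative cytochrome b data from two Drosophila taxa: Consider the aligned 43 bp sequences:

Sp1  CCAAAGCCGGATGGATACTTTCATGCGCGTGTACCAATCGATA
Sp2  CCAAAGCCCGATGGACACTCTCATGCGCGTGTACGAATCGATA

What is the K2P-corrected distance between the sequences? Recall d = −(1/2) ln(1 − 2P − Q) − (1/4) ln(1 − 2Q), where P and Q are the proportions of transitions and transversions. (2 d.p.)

0.10

Of 43 sites, 2 differences are transitions and 2 are transversions, so P = 2/43 ≈ 0.046512 and Q = 2/43 ≈ 0.046512.
Under the Kimura two-parameter model, d = −½ ln(1 − 2P − Q) − ¼ ln(1 − 2Q).
1 − 2P − Q = 0.860464, giving −½ ln(0.860464) = 0.075142.
1 − 2Q = 0.906976, giving −¼ ln(0.906976) = 0.024410.
d = 0.075142 + 0.024410 = 0.099552.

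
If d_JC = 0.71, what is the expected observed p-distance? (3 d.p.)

0.459

p = (3/4)(1 − e^(−4d/3)) = 0.75 × (1 − e^(-0.946667)) = 0.75 × (1 − 0.388032) = 0.458976.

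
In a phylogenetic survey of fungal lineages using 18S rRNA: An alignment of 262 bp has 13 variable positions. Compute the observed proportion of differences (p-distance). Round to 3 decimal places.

0.050

p = 13/262 = 0.049618… ≈ 0.050 (to 3 d.p.).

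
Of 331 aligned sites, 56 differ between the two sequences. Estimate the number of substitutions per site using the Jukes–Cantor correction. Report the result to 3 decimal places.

0.192

p = 56/331 ≈ 0.169184.
d = −(3/4) ln(1 − 4p/3) = −0.75 ln(1 − 0.225579) = −0.75 ln(0.774421)
  = −0.75 × (-0.255640) = 0.191730 substitutions/site.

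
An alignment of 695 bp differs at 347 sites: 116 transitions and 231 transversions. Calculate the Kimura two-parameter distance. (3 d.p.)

P = 116/695 ≈ 0.166906 and Q = 231/695 ≈ 0.332374.
Under the Kimura two-parameter model, d = −½ ln(1 − 2P − Q) − ¼ ln(1 − 2Q).
1 − 2P − Q = 0.333814, giving −½ ln(0.333814) = 0.548586.
1 − 2Q = 0.335252, giving −¼ ln(0.335252) = 0.273218.
d = 0.548586 + 0.273218 = 0.821804.

0.822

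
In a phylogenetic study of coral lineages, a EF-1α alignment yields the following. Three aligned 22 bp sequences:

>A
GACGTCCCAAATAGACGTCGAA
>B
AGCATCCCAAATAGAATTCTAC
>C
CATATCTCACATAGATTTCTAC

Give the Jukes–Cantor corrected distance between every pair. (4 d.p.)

d(A,B) = 0.4141, d(A,C) = 0.5913, d(B,C) = 0.3390

A–B: 7/22 sites differ → p ≈ 0.318182, d = −0.75 ln(1 − 0.424243) = 0.414052 ≈ 0.4141.
A–C: 9/22 sites differ → p ≈ 0.409091, d = −0.75 ln(1 − 0.545455) = 0.591344 ≈ 0.5913.
B–C: 6/22 sites differ → p ≈ 0.272727, d = −0.75 ln(1 − 0.363636) = 0.338988 ≈ 0.3390.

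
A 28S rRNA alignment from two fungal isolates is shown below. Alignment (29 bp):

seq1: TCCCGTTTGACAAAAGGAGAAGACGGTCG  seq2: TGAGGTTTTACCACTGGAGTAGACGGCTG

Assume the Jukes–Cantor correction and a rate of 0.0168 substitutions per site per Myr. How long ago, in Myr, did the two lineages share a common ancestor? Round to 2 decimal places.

The sequences differ at 10 of 29 sites (2, 3, 4, 9, 12, 14, 15, 20, 27, 28), so p = 10/29 ≈ 0.344828.
d = −(3/4) ln(1 − 4p/3) = −0.75 ln(1 − 0.459771) = −0.75 ln(0.540229)
  = −0.75 × (-0.615762) = 0.461822 substitutions/site.
Under a molecular clock d = 2μt, so t = d/(2μ) = 0.461822 / (2 × 0.0168) = 13.74 Myr.

13.74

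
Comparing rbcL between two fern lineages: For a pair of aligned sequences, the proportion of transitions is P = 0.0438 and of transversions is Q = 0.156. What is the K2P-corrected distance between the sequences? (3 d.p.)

Under the Kimura two-parameter model, d = −½ ln(1 − 2P − Q) − ¼ ln(1 − 2Q).
1 − 2P − Q = 0.7564, giving −½ ln(0.7564) = 0.139592.
1 − 2Q = 0.688, giving −¼ ln(0.688) = 0.093492.
d = 0.139592 + 0.093492 = 0.233084.

0.233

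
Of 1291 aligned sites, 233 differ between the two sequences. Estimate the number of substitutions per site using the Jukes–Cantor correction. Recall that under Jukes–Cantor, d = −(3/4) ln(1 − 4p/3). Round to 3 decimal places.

p = 233/1291 ≈ 0.18048.
d = −(3/4) ln(1 − 4p/3) = −0.75 ln(1 − 0.24064) = −0.75 ln(0.75936)
  = −0.75 × (-0.275279) = 0.206459 substitutions/site.

0.206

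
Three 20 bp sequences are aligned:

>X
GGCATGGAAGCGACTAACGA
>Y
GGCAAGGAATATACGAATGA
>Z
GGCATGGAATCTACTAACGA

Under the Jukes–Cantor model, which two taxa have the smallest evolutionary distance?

X and Z

X–Y: 6/20 differ, p = 0.300, d = 0.383.
X–Z: 2/20 differ, p = 0.100, d = 0.107.
Y–Z: 4/20 differ, p = 0.200, d = 0.233.
The smallest distance is between X and Z.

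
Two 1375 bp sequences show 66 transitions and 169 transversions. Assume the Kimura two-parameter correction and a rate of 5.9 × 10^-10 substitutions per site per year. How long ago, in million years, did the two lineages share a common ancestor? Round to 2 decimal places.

164.46

P = 66/1375 = 0.048 and Q = 169/1375 ≈ 0.122909.
Under the Kimura two-parameter model, d = −½ ln(1 − 2P − Q) − ¼ ln(1 − 2Q).
1 − 2P − Q = 0.781091, giving −½ ln(0.781091) = 0.123532.
1 − 2Q = 0.754182, giving −¼ ln(0.754182) = 0.070530.
d = 0.123532 + 0.070530 = 0.194062.
Under a molecular clock d = 2μt, so t = d/(2μ) = 0.194062 / (2 × 5.9 × 10^-10) = 164.46 million years.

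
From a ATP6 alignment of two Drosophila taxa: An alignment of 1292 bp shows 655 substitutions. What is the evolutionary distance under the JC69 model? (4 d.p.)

0.8452

p = 655/1292 ≈ 0.506966.
d = −(3/4) ln(1 − 4p/3) = −0.75 ln(1 − 0.675955) = −0.75 ln(0.324045)
  = −0.75 × (-1.126873) = 0.845155 substitutions/site.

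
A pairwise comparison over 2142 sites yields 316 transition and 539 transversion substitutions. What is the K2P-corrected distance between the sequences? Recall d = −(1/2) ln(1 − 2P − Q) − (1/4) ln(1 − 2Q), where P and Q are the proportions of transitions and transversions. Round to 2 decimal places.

P = 316/2142 ≈ 0.147526 and Q = 539/2142 ≈ 0.251634.
Under the Kimura two-parameter model, d = −½ ln(1 − 2P − Q) − ¼ ln(1 − 2Q).
1 − 2P − Q = 0.453314, giving −½ ln(0.453314) = 0.395585.
1 − 2Q = 0.496732, giving −¼ ln(0.496732) = 0.174926.
d = 0.395585 + 0.174926 = 0.570511.

0.57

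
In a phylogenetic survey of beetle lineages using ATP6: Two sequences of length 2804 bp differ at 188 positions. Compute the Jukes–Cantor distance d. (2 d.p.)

0.07

p = 188/2804 ≈ 0.067047.
d = −(3/4) ln(1 − 4p/3) = −0.75 ln(1 − 0.089396) = −0.75 ln(0.910604)
  = −0.75 × (-0.093647) = 0.070235 substitutions/site.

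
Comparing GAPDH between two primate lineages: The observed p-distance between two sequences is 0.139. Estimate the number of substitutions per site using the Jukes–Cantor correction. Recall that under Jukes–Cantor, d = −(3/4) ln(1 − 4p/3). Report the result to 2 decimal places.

d = −(3/4) ln(1 − 4p/3) = −0.75 ln(1 − 0.185333) = −0.75 ln(0.814667)
  = −0.75 × (-0.204976) = 0.153732 substitutions/site.

0.15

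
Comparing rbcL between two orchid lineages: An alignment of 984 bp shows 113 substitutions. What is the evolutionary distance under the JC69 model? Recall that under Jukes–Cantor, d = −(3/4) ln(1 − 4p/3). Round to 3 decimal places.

0.125

p = 113/984 ≈ 0.114837.
d = −(3/4) ln(1 − 4p/3) = −0.75 ln(1 − 0.153116) = −0.75 ln(0.846884)
  = −0.75 × (-0.166192) = 0.124644 substitutions/site.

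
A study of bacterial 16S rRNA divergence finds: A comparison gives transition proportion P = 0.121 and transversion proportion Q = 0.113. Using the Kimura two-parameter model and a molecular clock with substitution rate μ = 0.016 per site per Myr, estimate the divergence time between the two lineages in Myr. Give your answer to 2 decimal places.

8.85

Under the Kimura two-parameter model, d = −½ ln(1 − 2P − Q) − ¼ ln(1 − 2Q).
1 − 2P − Q = 0.645, giving −½ ln(0.645) = 0.219252.
1 − 2Q = 0.774, giving −¼ ln(0.774) = 0.064046.
d = 0.219252 + 0.064046 = 0.283298.
Under a molecular clock d = 2μt, so t = d/(2μ) = 0.283298 / (2 × 0.016) = 8.85 Myr.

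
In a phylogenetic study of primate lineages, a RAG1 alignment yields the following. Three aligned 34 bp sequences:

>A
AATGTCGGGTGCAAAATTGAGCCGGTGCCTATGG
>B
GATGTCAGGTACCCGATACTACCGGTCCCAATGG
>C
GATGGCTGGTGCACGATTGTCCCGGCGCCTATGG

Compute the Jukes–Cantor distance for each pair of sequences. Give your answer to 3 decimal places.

d(A,B) = 0.477, d(A,C) = 0.282, d(B,C) = 0.373

A–B: 12/34 sites differ → p ≈ 0.352941, d = −0.75 ln(1 − 0.470588) = 0.476991 ≈ 0.477.
A–C: 8/34 sites differ → p ≈ 0.235294, d = −0.75 ln(1 − 0.313725) = 0.282358 ≈ 0.282.
B–C: 10/34 sites differ → p ≈ 0.294118, d = −0.75 ln(1 − 0.392157) = 0.373379 ≈ 0.373.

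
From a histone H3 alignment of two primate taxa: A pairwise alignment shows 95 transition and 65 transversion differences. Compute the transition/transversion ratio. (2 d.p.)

1.46

R = 95/65 = 1.461538… ≈ 1.46 (to 2 d.p.).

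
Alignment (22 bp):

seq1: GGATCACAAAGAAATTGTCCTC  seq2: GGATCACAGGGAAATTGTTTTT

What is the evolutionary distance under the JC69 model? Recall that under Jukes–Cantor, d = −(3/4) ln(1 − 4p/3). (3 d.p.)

The sequences differ at 5 of 22 sites (9, 10, 19, 20, 22), so p = 5/22 ≈ 0.227273.
d = −(3/4) ln(1 − 4p/3) = −0.75 ln(1 − 0.303031) = −0.75 ln(0.696969)
  = −0.75 × (-0.361014) = 0.270761 substitutions/site.

0.271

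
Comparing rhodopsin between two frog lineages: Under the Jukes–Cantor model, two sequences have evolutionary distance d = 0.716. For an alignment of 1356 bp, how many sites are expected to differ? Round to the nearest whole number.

Invert JC69: p = (3/4)(1 − e^(−4d/3)) = 0.75 × (1 − e^(-0.954667)) = 0.75 × (1 − 0.384940) = 0.461295.
Expected differing sites = pL ≈ 0.461295 × 1356 = 625.51602 ≈ 626.

626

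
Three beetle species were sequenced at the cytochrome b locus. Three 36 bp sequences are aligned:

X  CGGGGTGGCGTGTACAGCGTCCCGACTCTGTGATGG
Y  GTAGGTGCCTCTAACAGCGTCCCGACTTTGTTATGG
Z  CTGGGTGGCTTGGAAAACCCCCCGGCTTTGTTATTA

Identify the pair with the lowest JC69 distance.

X and Y

X–Y: 10/36 differ, p = 0.278, d = 0.347.
X–Z: 12/36 differ, p = 0.333, d = 0.441.
Y–Z: 13/36 differ, p = 0.361, d = 0.493.
The smallest distance is between X and Y.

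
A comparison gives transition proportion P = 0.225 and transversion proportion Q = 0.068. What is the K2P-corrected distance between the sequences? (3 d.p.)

Under the Kimura two-parameter model, d = −½ ln(1 − 2P − Q) − ¼ ln(1 − 2Q).
1 − 2P − Q = 0.482, giving −½ ln(0.482) = 0.364906.
1 − 2Q = 0.864, giving −¼ ln(0.864) = 0.036546.
d = 0.364906 + 0.036546 = 0.401452.

0.401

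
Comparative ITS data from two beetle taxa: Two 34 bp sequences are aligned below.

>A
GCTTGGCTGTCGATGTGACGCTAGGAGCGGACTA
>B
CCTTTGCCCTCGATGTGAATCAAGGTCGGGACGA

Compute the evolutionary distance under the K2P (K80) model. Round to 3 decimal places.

Of 34 sites, 1 differences are transitions and 10 are transversions, so P = 1/34 ≈ 0.029412 and Q = 10/34 ≈ 0.294118.
Under the Kimura two-parameter model, d = −½ ln(1 − 2P − Q) − ¼ ln(1 − 2Q).
1 − 2P − Q = 0.647058, giving −½ ln(0.647058) = 0.217660.
1 − 2Q = 0.411764, giving −¼ ln(0.411764) = 0.221826.
d = 0.217660 + 0.221826 = 0.439486.

0.439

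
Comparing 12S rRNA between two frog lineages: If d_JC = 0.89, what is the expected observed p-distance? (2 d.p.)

p = (3/4)(1 − e^(−4d/3)) = 0.75 × (1 − e^(-1.186667)) = 0.75 × (1 − 0.305237) = 0.521072.

0.52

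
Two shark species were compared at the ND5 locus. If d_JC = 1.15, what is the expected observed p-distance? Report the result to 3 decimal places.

0.588

p = (3/4)(1 − e^(−4d/3)) = 0.75 × (1 − e^(-1.533333)) = 0.75 × (1 − 0.215815) = 0.588139.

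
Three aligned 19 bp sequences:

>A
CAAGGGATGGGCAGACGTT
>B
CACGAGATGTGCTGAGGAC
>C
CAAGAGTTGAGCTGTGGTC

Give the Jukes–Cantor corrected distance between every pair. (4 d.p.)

d(A,B) = 0.5068, d(A,C) = 0.5068, d(B,C) = 0.3241

A–B: 7/19 sites differ → p ≈ 0.368421, d = −0.75 ln(1 − 0.491228) = 0.506816 ≈ 0.5068.
A–C: 7/19 sites differ → p ≈ 0.368421, d = −0.75 ln(1 − 0.491228) = 0.506816 ≈ 0.5068.
B–C: 5/19 sites differ → p ≈ 0.263158, d = −0.75 ln(1 − 0.350877) = 0.324100 ≈ 0.3241.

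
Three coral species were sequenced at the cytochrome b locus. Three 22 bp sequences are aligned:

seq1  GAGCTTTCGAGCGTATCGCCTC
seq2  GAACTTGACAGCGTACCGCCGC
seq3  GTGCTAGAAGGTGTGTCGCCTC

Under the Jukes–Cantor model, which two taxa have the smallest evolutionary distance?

seq1 and seq2

seq1–seq2: 6/22 differ, p = 0.273, d = 0.339.
seq1–seq3: 8/22 differ, p = 0.364, d = 0.497.
seq2–seq3: 9/22 differ, p = 0.409, d = 0.591.
The smallest distance is between seq1 and seq2.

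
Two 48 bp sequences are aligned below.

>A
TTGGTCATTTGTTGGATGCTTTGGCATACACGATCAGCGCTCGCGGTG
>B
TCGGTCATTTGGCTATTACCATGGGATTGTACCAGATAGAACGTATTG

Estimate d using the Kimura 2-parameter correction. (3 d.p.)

Of 48 sites, 7 differences are transitions and 18 are transversions, so P = 7/48 ≈ 0.145833 and Q = 18/48 = 0.375.
Under the Kimura two-parameter model, d = −½ ln(1 − 2P − Q) − ¼ ln(1 − 2Q).
1 − 2P − Q = 0.333334, giving −½ ln(0.333334) = 0.549305.
1 − 2Q = 0.25, giving −¼ ln(0.25) = 0.346574.
d = 0.549305 + 0.346574 = 0.895879.

0.896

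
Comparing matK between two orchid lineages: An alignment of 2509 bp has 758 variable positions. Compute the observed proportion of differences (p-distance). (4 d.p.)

0.3021

p = 758/2509 = 0.302112… ≈ 0.3021 (to 4 d.p.).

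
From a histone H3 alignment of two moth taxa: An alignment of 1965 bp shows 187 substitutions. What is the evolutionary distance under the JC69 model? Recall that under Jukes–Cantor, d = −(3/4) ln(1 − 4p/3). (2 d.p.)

0.10

p = 187/1965 ≈ 0.095165.
d = −(3/4) ln(1 − 4p/3) = −0.75 ln(1 − 0.126887) = −0.75 ln(0.873113)
  = −0.75 × (-0.135690) = 0.101768 substitutions/site.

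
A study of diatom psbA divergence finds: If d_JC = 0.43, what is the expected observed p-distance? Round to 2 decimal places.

0.33

p = (3/4)(1 − e^(−4d/3)) = 0.75 × (1 − e^(-0.573333)) = 0.75 × (1 − 0.563644) = 0.327267.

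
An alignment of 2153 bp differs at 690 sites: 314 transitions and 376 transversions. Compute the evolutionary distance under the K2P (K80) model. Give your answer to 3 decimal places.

0.421

P = 314/2153 ≈ 0.145843 and Q = 376/2153 ≈ 0.17464.
Under the Kimura two-parameter model, d = −½ ln(1 − 2P − Q) − ¼ ln(1 − 2Q).
1 − 2P − Q = 0.533674, giving −½ ln(0.533674) = 0.313985.
1 − 2Q = 0.65072, giving −¼ ln(0.65072) = 0.107419.
d = 0.313985 + 0.107419 = 0.421404.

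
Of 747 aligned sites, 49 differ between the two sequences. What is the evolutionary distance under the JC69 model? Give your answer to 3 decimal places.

0.069

p = 49/747 ≈ 0.065596.
d = −(3/4) ln(1 − 4p/3) = −0.75 ln(1 − 0.087461) = −0.75 ln(0.912539)
  = −0.75 × (-0.091524) = 0.068643 substitutions/site.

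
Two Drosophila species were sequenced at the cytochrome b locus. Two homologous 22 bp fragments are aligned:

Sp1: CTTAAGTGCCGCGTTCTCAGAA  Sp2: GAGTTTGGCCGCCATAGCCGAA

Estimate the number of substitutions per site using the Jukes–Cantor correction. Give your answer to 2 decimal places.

0.97

The sequences differ at 12 of 22 sites, so p = 12/22 ≈ 0.545455.
d = −(3/4) ln(1 − 4p/3) = −0.75 ln(1 − 0.727273) = −0.75 ln(0.272727)
  = −0.75 × (-1.299284) = 0.974463 substitutions/site.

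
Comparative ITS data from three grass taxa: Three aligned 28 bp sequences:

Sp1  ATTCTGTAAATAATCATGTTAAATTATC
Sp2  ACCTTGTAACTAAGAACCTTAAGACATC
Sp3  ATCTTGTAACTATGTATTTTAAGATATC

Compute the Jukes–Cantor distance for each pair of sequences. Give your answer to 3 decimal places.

Sp1–Sp2: 11/28 sites differ → p ≈ 0.392857, d = −0.75 ln(1 − 0.523809) = 0.556452 ≈ 0.556.
Sp1–Sp3: 9/28 sites differ → p ≈ 0.321429, d = −0.75 ln(1 − 0.428572) = 0.419713 ≈ 0.420.
Sp2–Sp3: 6/28 sites differ → p ≈ 0.214286, d = −0.75 ln(1 − 0.285715) = 0.252355 ≈ 0.252.

d(Sp1,Sp2) = 0.556, d(Sp1,Sp3) = 0.420, d(Sp2,Sp3) = 0.252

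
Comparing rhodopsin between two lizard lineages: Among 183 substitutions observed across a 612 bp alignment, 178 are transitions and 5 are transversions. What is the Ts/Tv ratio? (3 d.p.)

R = 178/5 = 35.600.

35.600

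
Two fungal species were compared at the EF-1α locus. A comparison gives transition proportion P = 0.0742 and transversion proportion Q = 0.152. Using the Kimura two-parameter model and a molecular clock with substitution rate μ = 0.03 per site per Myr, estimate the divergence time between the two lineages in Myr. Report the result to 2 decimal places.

Under the Kimura two-parameter model, d = −½ ln(1 − 2P − Q) − ¼ ln(1 − 2Q).
1 − 2P − Q = 0.6996, giving −½ ln(0.6996) = 0.178623.
1 − 2Q = 0.696, giving −¼ ln(0.696) = 0.090601.
d = 0.178623 + 0.090601 = 0.269224.
Under a molecular clock d = 2μt, so t = d/(2μ) = 0.269224 / (2 × 0.03) = 4.49 Myr.

4.49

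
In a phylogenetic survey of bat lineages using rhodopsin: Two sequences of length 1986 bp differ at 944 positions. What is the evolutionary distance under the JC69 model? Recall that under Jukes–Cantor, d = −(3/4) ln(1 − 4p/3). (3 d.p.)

p = 944/1986 ≈ 0.475327.
d = −(3/4) ln(1 − 4p/3) = −0.75 ln(1 − 0.633769) = −0.75 ln(0.366231)
  = −0.75 × (-1.004491) = 0.753368 substitutions/site.

0.753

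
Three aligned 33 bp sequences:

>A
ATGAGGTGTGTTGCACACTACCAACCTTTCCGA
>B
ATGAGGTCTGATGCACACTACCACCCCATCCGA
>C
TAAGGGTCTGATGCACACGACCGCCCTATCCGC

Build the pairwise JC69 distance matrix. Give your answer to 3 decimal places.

d(A,B) = 0.169, d(A,C) = 0.441, d(B,C) = 0.293

A–B: 5/33 sites differ → p ≈ 0.151515, d = −0.75 ln(1 − 0.20202) = 0.169254 ≈ 0.169.
A–C: 11/33 sites differ → p ≈ 0.333333, d = −0.75 ln(1 − 0.444444) = 0.440839 ≈ 0.441.
B–C: 8/33 sites differ → p ≈ 0.242424, d = −0.75 ln(1 − 0.323232) = 0.292820 ≈ 0.293.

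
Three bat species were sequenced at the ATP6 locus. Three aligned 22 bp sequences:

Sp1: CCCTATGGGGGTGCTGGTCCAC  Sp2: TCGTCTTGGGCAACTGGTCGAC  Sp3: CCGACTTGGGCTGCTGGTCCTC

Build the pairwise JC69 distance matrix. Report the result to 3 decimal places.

d(Sp1,Sp2) = 0.497, d(Sp1,Sp3) = 0.339, d(Sp2,Sp3) = 0.339

Sp1–Sp2: 8/22 sites differ → p ≈ 0.363636, d = −0.75 ln(1 − 0.484848) = 0.497470 ≈ 0.497.
Sp1–Sp3: 6/22 sites differ → p ≈ 0.272727, d = −0.75 ln(1 − 0.363636) = 0.338988 ≈ 0.339.
Sp2–Sp3: 6/22 sites differ → p ≈ 0.272727, d = −0.75 ln(1 − 0.363636) = 0.338988 ≈ 0.339.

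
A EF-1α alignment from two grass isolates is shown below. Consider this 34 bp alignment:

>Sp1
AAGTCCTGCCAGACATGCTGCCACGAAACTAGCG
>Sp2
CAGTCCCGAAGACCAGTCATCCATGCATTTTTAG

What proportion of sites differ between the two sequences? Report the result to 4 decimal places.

0.5294

The sequences differ at 18 of 34 positions.
p = 18/34 = 0.529411… ≈ 0.5294 (to 4 d.p.).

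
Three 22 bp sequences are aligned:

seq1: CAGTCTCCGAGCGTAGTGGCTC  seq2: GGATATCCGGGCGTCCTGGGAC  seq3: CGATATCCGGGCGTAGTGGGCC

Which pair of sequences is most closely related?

seq2 and seq3

seq1–seq2: 9/22 differ, p = 0.409, d = 0.591.
seq1–seq3: 6/22 differ, p = 0.273, d = 0.339.
seq2–seq3: 4/22 differ, p = 0.182, d = 0.208.
The smallest distance is between seq2 and seq3.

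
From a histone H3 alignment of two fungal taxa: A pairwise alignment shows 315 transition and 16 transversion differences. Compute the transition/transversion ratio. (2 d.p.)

19.69

R = 315/16 = 19.6875 ≈ 19.69 (to 2 d.p.).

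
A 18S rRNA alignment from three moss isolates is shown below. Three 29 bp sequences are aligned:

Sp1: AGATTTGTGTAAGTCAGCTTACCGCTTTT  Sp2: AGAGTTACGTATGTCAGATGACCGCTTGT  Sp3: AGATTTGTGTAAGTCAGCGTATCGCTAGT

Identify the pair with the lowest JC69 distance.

Sp1 and Sp3

Sp1–Sp2: 7/29 differ, p = 0.241, d = 0.291.
Sp1–Sp3: 4/29 differ, p = 0.138, d = 0.152.
Sp2–Sp3: 9/29 differ, p = 0.310, d = 0.401.
The smallest distance is between Sp1 and Sp3.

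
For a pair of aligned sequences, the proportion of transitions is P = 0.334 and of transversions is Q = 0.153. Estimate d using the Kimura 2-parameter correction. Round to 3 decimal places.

0.952

Under the Kimura two-parameter model, d = −½ ln(1 − 2P − Q) − ¼ ln(1 − 2Q).
1 − 2P − Q = 0.179, giving −½ ln(0.179) = 0.860185.
1 − 2Q = 0.694, giving −¼ ln(0.694) = 0.091321.
d = 0.860185 + 0.091321 = 0.951506.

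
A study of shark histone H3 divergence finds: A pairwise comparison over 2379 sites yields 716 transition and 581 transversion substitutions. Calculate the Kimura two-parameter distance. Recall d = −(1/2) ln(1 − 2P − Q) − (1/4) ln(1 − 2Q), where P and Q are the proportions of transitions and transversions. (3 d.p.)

1.103

P = 716/2379 ≈ 0.300967 and Q = 581/2379 ≈ 0.24422.
Under the Kimura two-parameter model, d = −½ ln(1 − 2P − Q) − ¼ ln(1 − 2Q).
1 − 2P − Q = 0.153846, giving −½ ln(0.153846) = 0.935902.
1 − 2Q = 0.51156, giving −¼ ln(0.51156) = 0.167573.
d = 0.935902 + 0.167573 = 1.103475.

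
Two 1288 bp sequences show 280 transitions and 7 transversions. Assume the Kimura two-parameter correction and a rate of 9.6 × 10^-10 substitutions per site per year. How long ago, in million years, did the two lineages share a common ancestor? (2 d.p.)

152.52

P = 280/1288 ≈ 0.217391 and Q = 7/1288 ≈ 0.005435.
Under the Kimura two-parameter model, d = −½ ln(1 − 2P − Q) − ¼ ln(1 − 2Q).
1 − 2P − Q = 0.559783, giving −½ ln(0.559783) = 0.290103.
1 − 2Q = 0.98913, giving −¼ ln(0.98913) = 0.002732.
d = 0.290103 + 0.002732 = 0.292835.
Under a molecular clock d = 2μt, so t = d/(2μ) = 0.292835 / (2 × 9.6 × 10^-10) = 152.52 million years.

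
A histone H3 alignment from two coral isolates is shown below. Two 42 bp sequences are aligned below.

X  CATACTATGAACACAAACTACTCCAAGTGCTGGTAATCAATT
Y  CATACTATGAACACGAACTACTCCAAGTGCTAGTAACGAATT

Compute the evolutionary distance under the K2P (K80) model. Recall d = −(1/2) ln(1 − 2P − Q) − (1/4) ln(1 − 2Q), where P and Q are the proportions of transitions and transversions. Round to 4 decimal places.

0.1034

Of 42 sites, 3 differences are transitions and 1 are transversions, so P = 3/42 ≈ 0.071429 and Q = 1/42 ≈ 0.02381.
Under the Kimura two-parameter model, d = −½ ln(1 − 2P − Q) − ¼ ln(1 − 2Q).
1 − 2P − Q = 0.833332, giving −½ ln(0.833332) = 0.091162.
1 − 2Q = 0.95238, giving −¼ ln(0.95238) = 0.012198.
d = 0.091162 + 0.012198 = 0.103360.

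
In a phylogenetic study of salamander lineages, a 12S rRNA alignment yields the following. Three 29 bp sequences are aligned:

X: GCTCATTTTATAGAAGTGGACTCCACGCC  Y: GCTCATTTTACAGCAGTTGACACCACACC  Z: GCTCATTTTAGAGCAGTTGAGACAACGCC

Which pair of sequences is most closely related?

X–Y: 5/29 differ, p = 0.172, d = 0.196.
X–Z: 6/29 differ, p = 0.207, d = 0.242.
Y–Z: 4/29 differ, p = 0.138, d = 0.152.
The smallest distance is between Y and Z.

Y and Z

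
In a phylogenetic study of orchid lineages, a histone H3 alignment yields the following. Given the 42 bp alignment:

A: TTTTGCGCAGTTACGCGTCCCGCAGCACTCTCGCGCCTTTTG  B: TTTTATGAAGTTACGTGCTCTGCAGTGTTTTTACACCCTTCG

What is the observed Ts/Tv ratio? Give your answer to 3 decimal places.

Transitions are A↔G and C↔T; transversions are all other mismatches.
Transitions: 15. Transversions: 1.
R = 15/1 = 15.000.

15.000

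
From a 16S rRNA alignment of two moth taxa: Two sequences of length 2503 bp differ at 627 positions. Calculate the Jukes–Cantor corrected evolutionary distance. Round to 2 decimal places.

p = 627/2503 ≈ 0.250499.
d = −(3/4) ln(1 − 4p/3) = −0.75 ln(1 − 0.333999) = −0.75 ln(0.666001)
  = −0.75 × (-0.406464) = 0.304848 substitutions/site.

0.30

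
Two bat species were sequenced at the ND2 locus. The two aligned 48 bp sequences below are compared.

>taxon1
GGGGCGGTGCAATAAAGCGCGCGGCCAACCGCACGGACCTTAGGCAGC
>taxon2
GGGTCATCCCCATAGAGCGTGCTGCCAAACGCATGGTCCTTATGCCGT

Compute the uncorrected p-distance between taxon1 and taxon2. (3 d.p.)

The sequences differ at 15 of 48 positions.
p = 15/48 = 0.3125 ≈ 0.313 (to 3 d.p.).

0.313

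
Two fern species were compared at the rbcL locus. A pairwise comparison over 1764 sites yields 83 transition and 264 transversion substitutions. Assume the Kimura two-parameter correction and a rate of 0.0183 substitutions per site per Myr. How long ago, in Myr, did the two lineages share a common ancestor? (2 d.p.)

6.25

P = 83/1764 ≈ 0.047052 and Q = 264/1764 ≈ 0.14966.
Under the Kimura two-parameter model, d = −½ ln(1 − 2P − Q) − ¼ ln(1 − 2Q).
1 − 2P − Q = 0.756236, giving −½ ln(0.756236) = 0.139701.
1 − 2Q = 0.70068, giving −¼ ln(0.70068) = 0.088926.
d = 0.139701 + 0.088926 = 0.228627.
Under a molecular clock d = 2μt, so t = d/(2μ) = 0.228627 / (2 × 0.0183) = 6.25 Myr.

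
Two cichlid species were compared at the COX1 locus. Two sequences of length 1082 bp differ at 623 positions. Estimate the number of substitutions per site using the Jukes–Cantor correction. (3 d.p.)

p = 623/1082 ≈ 0.575786.
d = −(3/4) ln(1 − 4p/3) = −0.75 ln(1 − 0.767715) = −0.75 ln(0.232285)
  = −0.75 × (-1.459790) = 1.094843 substitutions/site.

1.095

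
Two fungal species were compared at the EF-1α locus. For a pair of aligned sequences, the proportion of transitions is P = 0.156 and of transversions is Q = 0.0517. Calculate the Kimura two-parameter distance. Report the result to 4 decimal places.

Under the Kimura two-parameter model, d = −½ ln(1 − 2P − Q) − ¼ ln(1 − 2Q).
1 − 2P − Q = 0.6363, giving −½ ln(0.6363) = 0.226043.
1 − 2Q = 0.8966, giving −¼ ln(0.8966) = 0.027286.
d = 0.226043 + 0.027286 = 0.253329.

0.2533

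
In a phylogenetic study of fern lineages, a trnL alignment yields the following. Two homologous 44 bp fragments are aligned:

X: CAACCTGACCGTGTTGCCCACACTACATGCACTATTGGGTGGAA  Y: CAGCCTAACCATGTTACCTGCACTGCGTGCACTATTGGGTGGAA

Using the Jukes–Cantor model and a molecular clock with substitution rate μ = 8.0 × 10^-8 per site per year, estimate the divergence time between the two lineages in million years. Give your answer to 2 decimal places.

1.30

The sequences differ at 8 of 44 sites (3, 7, 11, 16, 19, 20, 25, 27), so p = 8/44 ≈ 0.181818.
d = −(3/4) ln(1 − 4p/3) = −0.75 ln(1 − 0.242424) = −0.75 ln(0.757576)
  = −0.75 × (-0.277631) = 0.208223 substitutions/site.
Under a molecular clock d = 2μt, so t = d/(2μ) = 0.208223 / (2 × 8.0 × 10^-8) = 1.30 million years.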